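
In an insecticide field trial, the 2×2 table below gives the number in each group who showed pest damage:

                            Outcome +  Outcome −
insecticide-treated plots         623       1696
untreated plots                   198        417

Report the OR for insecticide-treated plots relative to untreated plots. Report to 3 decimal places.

OR = (623 × 417) / (1696 × 198) = 259791/335808 ≈ 0.774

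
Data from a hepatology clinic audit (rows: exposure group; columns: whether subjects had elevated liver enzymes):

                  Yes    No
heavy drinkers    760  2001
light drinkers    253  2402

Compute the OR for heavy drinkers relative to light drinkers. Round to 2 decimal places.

3.61

odds, heavy drinkers = 760/2001 = 0.3798
odds, light drinkers = 253/2402 = 0.1053
OR = 0.3798 / 0.1053 = 3.61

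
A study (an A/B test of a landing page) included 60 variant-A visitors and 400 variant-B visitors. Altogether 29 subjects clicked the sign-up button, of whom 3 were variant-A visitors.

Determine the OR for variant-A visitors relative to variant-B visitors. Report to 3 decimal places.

OR = 0.757

variant-A visitors without the outcome: 60 − 3 = 57
variant-B visitors with the outcome: 29 − 3 = 26
variant-B visitors without the outcome: 400 − 26 = 374
odds, variant-A visitors = 3/57 = 0.0526
odds, variant-B visitors = 26/374 = 0.0695
OR = 0.0526 / 0.0695 = 0.757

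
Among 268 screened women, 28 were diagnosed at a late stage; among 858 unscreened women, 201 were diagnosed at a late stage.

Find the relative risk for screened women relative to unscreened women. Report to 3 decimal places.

risk, screened women = 28/268 = 0.1045
risk, unscreened women = 201/858 = 0.2343
RR = 0.1045 / 0.2343 = 0.446

0.446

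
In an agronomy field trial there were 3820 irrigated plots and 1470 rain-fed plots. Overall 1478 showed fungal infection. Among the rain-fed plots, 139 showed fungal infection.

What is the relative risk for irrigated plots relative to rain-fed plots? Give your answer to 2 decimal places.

irrigated plots with the outcome: 1478 − 139 = 1339
irrigated plots without the outcome: 3820 − 1339 = 2481
rain-fed plots without the outcome: 1470 − 139 = 1331
risk, irrigated plots = 1339/3820 = 0.3505
risk, rain-fed plots = 139/1470 = 0.0946
RR = 0.3505 / 0.0946 = 3.71

3.71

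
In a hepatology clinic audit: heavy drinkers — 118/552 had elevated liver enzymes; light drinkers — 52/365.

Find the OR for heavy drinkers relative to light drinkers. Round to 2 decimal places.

odds, heavy drinkers = 118/434 = 0.2719
odds, light drinkers = 52/313 = 0.1661
OR = 0.2719 / 0.1661 = 1.64

1.64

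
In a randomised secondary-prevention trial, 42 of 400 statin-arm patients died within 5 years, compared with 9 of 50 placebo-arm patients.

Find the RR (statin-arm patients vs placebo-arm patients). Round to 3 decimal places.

risk, statin-arm patients = 42/400 = 0.1050
risk, placebo-arm patients = 9/50 = 0.1800
RR = 0.1050 / 0.1800 = 0.583

0.583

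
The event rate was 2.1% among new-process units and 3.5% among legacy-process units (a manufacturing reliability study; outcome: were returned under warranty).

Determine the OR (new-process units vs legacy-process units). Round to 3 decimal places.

0.591

odds, new-process units = 0.02100/0.97900 = 0.02145
odds, legacy-process units = 0.03500/0.96500 = 0.03627
OR = 0.02145 / 0.03627 = 0.591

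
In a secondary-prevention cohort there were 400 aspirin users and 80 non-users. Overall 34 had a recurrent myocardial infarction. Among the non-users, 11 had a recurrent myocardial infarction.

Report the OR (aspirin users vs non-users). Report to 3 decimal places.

aspirin users with the outcome: 34 − 11 = 23
aspirin users without the outcome: 400 − 23 = 377
non-users without the outcome: 80 − 11 = 69
OR = (23 × 69) / (377 × 11) = 1587/4147 ≈ 0.383

OR = 0.383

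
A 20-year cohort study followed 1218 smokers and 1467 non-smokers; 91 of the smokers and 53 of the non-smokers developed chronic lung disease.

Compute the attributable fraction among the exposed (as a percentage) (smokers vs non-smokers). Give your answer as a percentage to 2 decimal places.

risk, smokers = 91/1218 = 0.07471
risk, non-smokers = 53/1467 = 0.03613
AR% = (0.07471 − 0.03613) / 0.07471 = 0.5164 → 51.64%

51.64%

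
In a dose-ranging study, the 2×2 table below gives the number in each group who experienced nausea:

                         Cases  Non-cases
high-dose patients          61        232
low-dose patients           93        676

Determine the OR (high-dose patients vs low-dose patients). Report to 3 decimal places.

odds, high-dose patients = 61/232 = 0.2629
odds, low-dose patients = 93/676 = 0.1376
OR = 0.2629 / 0.1376 = 1.911

1.911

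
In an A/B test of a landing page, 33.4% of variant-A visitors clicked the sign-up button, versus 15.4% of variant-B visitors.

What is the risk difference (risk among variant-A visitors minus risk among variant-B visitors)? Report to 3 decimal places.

risk difference = 0.3340 − 0.1540 = 0.180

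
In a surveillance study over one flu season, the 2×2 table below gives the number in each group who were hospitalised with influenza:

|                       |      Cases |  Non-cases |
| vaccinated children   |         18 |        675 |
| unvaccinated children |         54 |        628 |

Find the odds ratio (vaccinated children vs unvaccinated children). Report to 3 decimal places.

OR = (18 × 628) / (675 × 54) = 11304/36450 ≈ 0.310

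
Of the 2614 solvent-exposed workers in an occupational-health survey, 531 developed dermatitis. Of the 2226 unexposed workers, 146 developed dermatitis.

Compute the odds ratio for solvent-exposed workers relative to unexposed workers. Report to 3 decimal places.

OR = (531 × 2080) / (2083 × 146) = 1104480/304118 ≈ 3.632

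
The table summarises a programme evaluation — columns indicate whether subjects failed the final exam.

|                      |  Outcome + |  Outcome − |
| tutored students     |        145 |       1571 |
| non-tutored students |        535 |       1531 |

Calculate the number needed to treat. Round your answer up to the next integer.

risk, tutored students = 145/1716 = 0.084499
risk, non-tutored students = 535/2066 = 0.258955
absolute risk difference = 0.174456
1 / 0.174456 = 5.732 → round up → 6

6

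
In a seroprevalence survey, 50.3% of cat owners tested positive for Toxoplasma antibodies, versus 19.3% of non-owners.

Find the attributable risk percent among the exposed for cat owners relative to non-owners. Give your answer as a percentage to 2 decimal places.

AR% = (0.5030 − 0.1930) / 0.5030 = 0.6163 → 61.63%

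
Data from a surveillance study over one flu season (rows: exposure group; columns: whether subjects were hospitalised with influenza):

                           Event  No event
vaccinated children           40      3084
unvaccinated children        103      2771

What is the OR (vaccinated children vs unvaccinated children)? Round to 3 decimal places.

0.349

odds, vaccinated children = 40/3084 = 0.01297
odds, unvaccinated children = 103/2771 = 0.03717
OR = 0.01297 / 0.03717 = 0.349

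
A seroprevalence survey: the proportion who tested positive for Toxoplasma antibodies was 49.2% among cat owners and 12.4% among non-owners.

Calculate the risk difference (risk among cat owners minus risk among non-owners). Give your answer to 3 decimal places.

risk difference = 0.4920 − 0.1240 = 0.368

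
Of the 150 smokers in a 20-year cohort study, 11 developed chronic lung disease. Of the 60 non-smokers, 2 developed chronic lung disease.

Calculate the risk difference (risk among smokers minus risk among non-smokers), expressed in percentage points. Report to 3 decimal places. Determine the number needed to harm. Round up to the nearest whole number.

risk, smokers = 11/150 = 0.07333
risk, non-smokers = 2/60 = 0.03333
risk difference = 0.07333 − 0.03333 = 0.04000 → 4.000 percentage points
absolute risk difference = 0.040000
1 / 0.040000 = 25.000 → round up → 25

RD = 4.000; NNH = 25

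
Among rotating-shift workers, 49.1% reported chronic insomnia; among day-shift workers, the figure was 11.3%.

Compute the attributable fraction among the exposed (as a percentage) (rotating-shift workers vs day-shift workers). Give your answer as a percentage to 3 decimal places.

AR% = (0.4910 − 0.1130) / 0.4910 = 0.7699 → 76.986%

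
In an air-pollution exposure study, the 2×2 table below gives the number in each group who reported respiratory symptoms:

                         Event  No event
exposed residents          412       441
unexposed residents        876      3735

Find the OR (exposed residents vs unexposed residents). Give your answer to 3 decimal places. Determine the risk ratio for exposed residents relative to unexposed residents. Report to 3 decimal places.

OR = (412 × 3735) / (441 × 876) = 1538820/386316 ≈ 3.983
risk, exposed residents = 412/853 = 0.4830
risk, unexposed residents = 876/4611 = 0.1900
RR = 0.4830 / 0.1900 = 2.542

OR = 3.983; RR = 2.542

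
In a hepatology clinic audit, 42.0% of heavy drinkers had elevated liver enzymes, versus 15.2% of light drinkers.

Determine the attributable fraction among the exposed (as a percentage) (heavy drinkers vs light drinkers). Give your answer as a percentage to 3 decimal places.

AR% = (0.4200 − 0.1520) / 0.4200 = 0.6381 → 63.810%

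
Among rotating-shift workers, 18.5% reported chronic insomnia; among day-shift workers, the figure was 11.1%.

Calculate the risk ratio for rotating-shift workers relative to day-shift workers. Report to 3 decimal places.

RR = 0.1850 / 0.1110 = 1.667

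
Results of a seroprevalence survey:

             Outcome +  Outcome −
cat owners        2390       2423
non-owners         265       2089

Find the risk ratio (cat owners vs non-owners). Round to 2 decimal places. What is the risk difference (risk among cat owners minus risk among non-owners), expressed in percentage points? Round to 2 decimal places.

RR = 4.41; RD = 38.40

risk, cat owners = 2390/4813 = 0.4966
risk, non-owners = 265/2354 = 0.1126
RR = 0.4966 / 0.1126 = 4.41
risk difference = 0.4966 − 0.1126 = 0.3840 → 38.40 percentage points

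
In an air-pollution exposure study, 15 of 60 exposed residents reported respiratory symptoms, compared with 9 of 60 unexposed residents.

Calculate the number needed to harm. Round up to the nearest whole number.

10

risk, exposed residents = 15/60 = 0.250000
risk, unexposed residents = 9/60 = 0.150000
absolute risk difference = 0.100000
1 / 0.100000 = 10.000 → round up → 10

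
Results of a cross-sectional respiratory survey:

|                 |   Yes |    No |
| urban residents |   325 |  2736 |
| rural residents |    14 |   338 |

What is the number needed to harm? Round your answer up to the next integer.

16

risk, urban residents = 325/3061 = 0.106174
risk, rural residents = 14/352 = 0.039773
absolute risk difference = 0.066402
1 / 0.066402 = 15.060 → round up → 16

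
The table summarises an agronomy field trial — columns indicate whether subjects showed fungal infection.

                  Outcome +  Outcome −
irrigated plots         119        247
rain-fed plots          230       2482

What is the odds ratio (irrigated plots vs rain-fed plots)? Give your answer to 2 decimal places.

5.20

odds, irrigated plots = 119/247 = 0.4818
odds, rain-fed plots = 230/2482 = 0.0927
OR = 0.4818 / 0.0927 = 5.20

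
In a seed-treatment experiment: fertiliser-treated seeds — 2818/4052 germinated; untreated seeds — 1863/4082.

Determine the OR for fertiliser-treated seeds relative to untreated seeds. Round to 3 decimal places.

OR = (2818 × 2219) / (1234 × 1863) = 6253142/2298942 ≈ 2.720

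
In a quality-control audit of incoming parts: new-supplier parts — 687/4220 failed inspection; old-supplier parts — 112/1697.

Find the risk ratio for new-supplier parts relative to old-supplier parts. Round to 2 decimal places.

risk, new-supplier parts = 687/4220 = 0.1628
risk, old-supplier parts = 112/1697 = 0.0660
RR = 0.1628 / 0.0660 = 2.47

RR: 2.47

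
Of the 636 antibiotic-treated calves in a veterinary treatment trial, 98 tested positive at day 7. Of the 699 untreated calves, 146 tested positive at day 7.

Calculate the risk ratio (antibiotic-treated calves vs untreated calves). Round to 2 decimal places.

0.74

risk, antibiotic-treated calves = 98/636 = 0.1541
risk, untreated calves = 146/699 = 0.2089
RR = 0.1541 / 0.2089 = 0.74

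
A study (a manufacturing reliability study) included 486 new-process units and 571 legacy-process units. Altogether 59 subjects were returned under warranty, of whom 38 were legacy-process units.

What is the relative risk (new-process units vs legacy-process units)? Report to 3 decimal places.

0.649

new-process units with the outcome: 59 − 38 = 21
new-process units without the outcome: 486 − 21 = 465
legacy-process units without the outcome: 571 − 38 = 533
risk, new-process units = 21/486 = 0.04321
risk, legacy-process units = 38/571 = 0.06655
RR = 0.04321 / 0.06655 = 0.649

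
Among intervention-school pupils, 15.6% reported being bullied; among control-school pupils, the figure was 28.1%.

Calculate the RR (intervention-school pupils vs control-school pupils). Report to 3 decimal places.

RR = 0.1560 / 0.2810 = 0.555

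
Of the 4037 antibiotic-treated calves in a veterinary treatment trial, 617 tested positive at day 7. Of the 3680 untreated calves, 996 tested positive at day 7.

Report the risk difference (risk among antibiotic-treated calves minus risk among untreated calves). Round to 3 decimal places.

risk, antibiotic-treated calves = 617/4037 = 0.1528
risk, untreated calves = 996/3680 = 0.2707
risk difference = 0.1528 − 0.2707 = -0.118

RD = -0.118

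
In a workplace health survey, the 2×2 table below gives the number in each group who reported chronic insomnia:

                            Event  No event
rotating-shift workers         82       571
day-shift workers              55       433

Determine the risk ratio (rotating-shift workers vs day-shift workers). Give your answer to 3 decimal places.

risk, rotating-shift workers = 82/653 = 0.1256
risk, day-shift workers = 55/488 = 0.1127
RR = 0.1256 / 0.1127 = 1.114

RR: 1.114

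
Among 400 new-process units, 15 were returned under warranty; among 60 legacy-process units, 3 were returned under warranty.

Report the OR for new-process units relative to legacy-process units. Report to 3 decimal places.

OR = (15 × 57) / (385 × 3) = 855/1155 ≈ 0.740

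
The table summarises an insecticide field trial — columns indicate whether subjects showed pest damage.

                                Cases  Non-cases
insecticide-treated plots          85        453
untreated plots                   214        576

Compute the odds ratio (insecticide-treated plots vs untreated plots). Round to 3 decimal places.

OR = (85 × 576) / (453 × 214) = 48960/96942 ≈ 0.505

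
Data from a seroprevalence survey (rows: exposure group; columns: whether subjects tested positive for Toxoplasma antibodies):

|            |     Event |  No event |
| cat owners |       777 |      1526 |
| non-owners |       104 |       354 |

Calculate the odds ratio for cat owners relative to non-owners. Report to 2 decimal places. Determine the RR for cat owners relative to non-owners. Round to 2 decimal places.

OR = (777 × 354) / (1526 × 104) = 275058/158704 ≈ 1.73
risk, cat owners = 777/2303 = 0.3374
risk, non-owners = 104/458 = 0.2271
RR = 0.3374 / 0.2271 = 1.49

OR = 1.73; RR = 1.49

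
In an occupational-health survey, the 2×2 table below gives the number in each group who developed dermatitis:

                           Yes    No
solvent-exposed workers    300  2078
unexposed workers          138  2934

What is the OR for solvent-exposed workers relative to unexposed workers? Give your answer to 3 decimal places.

OR = (300 × 2934) / (2078 × 138) = 880200/286764 ≈ 3.069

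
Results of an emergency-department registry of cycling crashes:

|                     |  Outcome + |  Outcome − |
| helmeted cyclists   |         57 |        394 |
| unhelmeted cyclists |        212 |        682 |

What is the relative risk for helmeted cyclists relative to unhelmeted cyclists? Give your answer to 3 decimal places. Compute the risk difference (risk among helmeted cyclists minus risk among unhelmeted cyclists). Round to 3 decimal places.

risk, helmeted cyclists = 57/451 = 0.1264
risk, unhelmeted cyclists = 212/894 = 0.2371
RR = 0.1264 / 0.2371 = 0.533
risk difference = 0.1264 − 0.2371 = -0.111

RR = 0.533; RD = -0.111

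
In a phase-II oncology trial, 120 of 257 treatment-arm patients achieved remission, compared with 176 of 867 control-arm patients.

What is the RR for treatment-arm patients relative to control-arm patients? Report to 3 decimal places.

2.300

risk, treatment-arm patients = 120/257 = 0.4669
risk, control-arm patients = 176/867 = 0.2030
RR = 0.4669 / 0.2030 = 2.300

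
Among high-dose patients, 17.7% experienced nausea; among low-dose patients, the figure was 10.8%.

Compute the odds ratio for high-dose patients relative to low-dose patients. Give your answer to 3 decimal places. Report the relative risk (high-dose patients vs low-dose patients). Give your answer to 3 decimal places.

odds, high-dose patients = 0.1770/0.8230 = 0.2151
odds, low-dose patients = 0.1080/0.8920 = 0.1211
OR = 0.2151 / 0.1211 = 1.776
RR = 0.1770 / 0.1080 = 1.639

OR = 1.776; RR = 1.639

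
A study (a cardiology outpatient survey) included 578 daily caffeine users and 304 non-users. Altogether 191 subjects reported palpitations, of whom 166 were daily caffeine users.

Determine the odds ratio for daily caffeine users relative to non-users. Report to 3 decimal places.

4.497

daily caffeine users without the outcome: 578 − 166 = 412
non-users with the outcome: 191 − 166 = 25
non-users without the outcome: 304 − 25 = 279
odds, daily caffeine users = 166/412 = 0.4029
odds, non-users = 25/279 = 0.0896
OR = 0.4029 / 0.0896 = 4.497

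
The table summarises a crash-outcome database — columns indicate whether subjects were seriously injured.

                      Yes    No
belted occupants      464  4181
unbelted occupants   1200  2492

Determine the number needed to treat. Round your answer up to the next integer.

NNT = 5

risk, belted occupants = 464/4645 = 0.099892
risk, unbelted occupants = 1200/3692 = 0.325027
absolute risk difference = 0.225135
1 / 0.225135 = 4.442 → round up → 5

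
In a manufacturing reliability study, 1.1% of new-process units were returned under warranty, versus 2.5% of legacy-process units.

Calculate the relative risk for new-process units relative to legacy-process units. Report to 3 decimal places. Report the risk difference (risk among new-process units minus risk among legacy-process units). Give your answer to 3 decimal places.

RR = 0.01100 / 0.02500 = 0.440
risk difference = 0.01100 − 0.02500 = -0.014

RR = 0.440; RD = -0.014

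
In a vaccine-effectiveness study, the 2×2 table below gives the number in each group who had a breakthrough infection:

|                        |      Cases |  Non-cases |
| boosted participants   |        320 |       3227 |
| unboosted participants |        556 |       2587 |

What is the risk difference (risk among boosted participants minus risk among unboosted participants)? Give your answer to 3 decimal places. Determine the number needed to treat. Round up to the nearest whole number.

risk, boosted participants = 320/3547 = 0.0902
risk, unboosted participants = 556/3143 = 0.1769
risk difference = 0.0902 − 0.1769 = -0.087
absolute risk difference = 0.086684
1 / 0.086684 = 11.536 → round up → 12

RD = -0.087; NNT = 12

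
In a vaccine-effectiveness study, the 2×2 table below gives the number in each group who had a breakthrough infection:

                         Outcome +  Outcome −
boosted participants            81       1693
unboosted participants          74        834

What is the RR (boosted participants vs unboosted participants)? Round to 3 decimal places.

RR ≈ 0.560

risk, boosted participants = 81/1774 = 0.04566
risk, unboosted participants = 74/908 = 0.08150
RR = 0.04566 / 0.08150 = 0.560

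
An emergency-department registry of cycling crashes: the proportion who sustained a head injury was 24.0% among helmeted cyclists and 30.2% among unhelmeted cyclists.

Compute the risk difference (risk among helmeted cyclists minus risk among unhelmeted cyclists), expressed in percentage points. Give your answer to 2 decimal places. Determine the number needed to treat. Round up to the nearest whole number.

risk difference = 0.2400 − 0.3020 = -0.0620 → -6.20 percentage points
absolute risk difference = 0.062000
1 / 0.062000 = 16.129 → round up → 17

RD = -6.20; NNT = 17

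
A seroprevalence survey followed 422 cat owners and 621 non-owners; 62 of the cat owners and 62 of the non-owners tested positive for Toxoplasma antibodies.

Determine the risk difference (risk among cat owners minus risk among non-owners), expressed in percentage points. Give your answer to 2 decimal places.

risk, cat owners = 62/422 = 0.1469
risk, non-owners = 62/621 = 0.0998
risk difference = 0.1469 − 0.0998 = 0.0471 → 4.71 percentage points

4.71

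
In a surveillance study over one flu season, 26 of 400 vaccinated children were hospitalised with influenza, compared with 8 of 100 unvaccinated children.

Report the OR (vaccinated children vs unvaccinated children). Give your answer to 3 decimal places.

odds, vaccinated children = 26/374 = 0.0695
odds, unvaccinated children = 8/92 = 0.0870
OR = 0.0695 / 0.0870 = 0.799

OR ≈ 0.799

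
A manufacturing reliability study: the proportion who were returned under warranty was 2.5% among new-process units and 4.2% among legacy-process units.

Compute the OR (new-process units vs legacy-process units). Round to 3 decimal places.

odds, new-process units = 0.02500/0.97500 = 0.02564
odds, legacy-process units = 0.04200/0.95800 = 0.04384
OR = 0.02564 / 0.04384 = 0.585

OR: 0.585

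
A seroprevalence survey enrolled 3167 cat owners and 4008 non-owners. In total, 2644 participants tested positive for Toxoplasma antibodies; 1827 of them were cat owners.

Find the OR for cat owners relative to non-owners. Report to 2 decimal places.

cat owners without the outcome: 3167 − 1827 = 1340
non-owners with the outcome: 2644 − 1827 = 817
non-owners without the outcome: 4008 − 817 = 3191
OR = (1827 × 3191) / (1340 × 817) = 5829957/1094780 ≈ 5.33

5.33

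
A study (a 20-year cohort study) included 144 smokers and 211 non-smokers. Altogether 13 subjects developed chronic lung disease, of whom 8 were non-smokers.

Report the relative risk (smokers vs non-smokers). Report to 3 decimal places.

RR: 0.916

smokers with the outcome: 13 − 8 = 5
smokers without the outcome: 144 − 5 = 139
non-smokers without the outcome: 211 − 8 = 203
risk, smokers = 5/144 = 0.03472
risk, non-smokers = 8/211 = 0.03791
RR = 0.03472 / 0.03791 = 0.916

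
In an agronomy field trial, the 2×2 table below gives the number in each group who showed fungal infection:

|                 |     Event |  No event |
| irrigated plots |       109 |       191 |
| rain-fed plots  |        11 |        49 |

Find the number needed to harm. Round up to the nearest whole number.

risk, irrigated plots = 109/300 = 0.363333
risk, rain-fed plots = 11/60 = 0.183333
absolute risk difference = 0.180000
1 / 0.180000 = 5.556 → round up → 6

6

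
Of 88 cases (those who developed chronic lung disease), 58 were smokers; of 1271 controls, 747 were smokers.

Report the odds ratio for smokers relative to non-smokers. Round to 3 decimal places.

OR = (58 × 524) / (747 × 30) = 30392/22410 ≈ 1.356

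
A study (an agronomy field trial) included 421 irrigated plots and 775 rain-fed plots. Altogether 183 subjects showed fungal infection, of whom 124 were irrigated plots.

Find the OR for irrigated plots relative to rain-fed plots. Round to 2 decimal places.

OR = 5.07

irrigated plots without the outcome: 421 − 124 = 297
rain-fed plots with the outcome: 183 − 124 = 59
rain-fed plots without the outcome: 775 − 59 = 716
OR = (124 × 716) / (297 × 59) = 88784/17523 ≈ 5.07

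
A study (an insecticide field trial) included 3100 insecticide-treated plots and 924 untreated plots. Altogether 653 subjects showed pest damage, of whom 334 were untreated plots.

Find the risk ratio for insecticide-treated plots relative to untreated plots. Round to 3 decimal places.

0.285

insecticide-treated plots with the outcome: 653 − 334 = 319
insecticide-treated plots without the outcome: 3100 − 319 = 2781
untreated plots without the outcome: 924 − 334 = 590
risk, insecticide-treated plots = 319/3100 = 0.1029
risk, untreated plots = 334/924 = 0.3615
RR = 0.1029 / 0.3615 = 0.285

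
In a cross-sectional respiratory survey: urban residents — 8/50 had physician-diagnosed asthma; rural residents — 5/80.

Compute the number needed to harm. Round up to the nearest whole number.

risk, urban residents = 8/50 = 0.160000
risk, rural residents = 5/80 = 0.062500
absolute risk difference = 0.097500
1 / 0.097500 = 10.256 → round up → 11

NNH = 11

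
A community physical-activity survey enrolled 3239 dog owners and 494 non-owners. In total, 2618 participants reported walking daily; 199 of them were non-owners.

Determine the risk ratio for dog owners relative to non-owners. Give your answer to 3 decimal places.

dog owners with the outcome: 2618 − 199 = 2419
dog owners without the outcome: 3239 − 2419 = 820
non-owners without the outcome: 494 − 199 = 295
risk, dog owners = 2419/3239 = 0.7468
risk, non-owners = 199/494 = 0.4028
RR = 0.7468 / 0.4028 = 1.854

1.854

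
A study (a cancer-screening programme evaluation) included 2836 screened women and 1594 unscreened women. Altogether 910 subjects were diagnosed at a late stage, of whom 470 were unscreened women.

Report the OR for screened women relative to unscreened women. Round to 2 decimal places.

screened women with the outcome: 910 − 470 = 440
screened women without the outcome: 2836 − 440 = 2396
unscreened women without the outcome: 1594 − 470 = 1124
OR = (440 × 1124) / (2396 × 470) = 494560/1126120 ≈ 0.44

0.44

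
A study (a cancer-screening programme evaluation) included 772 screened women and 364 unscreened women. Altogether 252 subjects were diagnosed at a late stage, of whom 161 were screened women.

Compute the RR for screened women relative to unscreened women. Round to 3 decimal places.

0.834

screened women without the outcome: 772 − 161 = 611
unscreened women with the outcome: 252 − 161 = 91
unscreened women without the outcome: 364 − 91 = 273
risk, screened women = 161/772 = 0.2085
risk, unscreened women = 91/364 = 0.2500
RR = 0.2085 / 0.2500 = 0.834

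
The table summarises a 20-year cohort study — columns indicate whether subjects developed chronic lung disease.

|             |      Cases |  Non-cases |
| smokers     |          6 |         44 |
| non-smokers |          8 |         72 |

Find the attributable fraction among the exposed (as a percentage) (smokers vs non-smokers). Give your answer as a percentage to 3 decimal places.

AR% = 16.667%

risk, smokers = 6/50 = 0.1200
risk, non-smokers = 8/80 = 0.1000
AR% = (0.1200 − 0.1000) / 0.1200 = 0.1667 → 16.667%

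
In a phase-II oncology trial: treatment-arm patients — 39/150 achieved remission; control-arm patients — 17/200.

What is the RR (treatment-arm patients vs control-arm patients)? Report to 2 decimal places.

RR = 3.06

risk, treatment-arm patients = 39/150 = 0.2600
risk, control-arm patients = 17/200 = 0.0850
RR = 0.2600 / 0.0850 = 3.06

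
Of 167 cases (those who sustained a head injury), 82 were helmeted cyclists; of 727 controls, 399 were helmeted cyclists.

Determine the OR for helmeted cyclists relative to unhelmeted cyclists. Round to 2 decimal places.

0.79

odds, helmeted cyclists = 82/399 = 0.2055
odds, unhelmeted cyclists = 85/328 = 0.2591
OR = 0.2055 / 0.2591 = 0.79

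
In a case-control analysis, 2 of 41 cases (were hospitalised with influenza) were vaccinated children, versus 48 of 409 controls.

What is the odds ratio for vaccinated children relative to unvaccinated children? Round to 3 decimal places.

OR = (2 × 361) / (48 × 39) = 722/1872 ≈ 0.386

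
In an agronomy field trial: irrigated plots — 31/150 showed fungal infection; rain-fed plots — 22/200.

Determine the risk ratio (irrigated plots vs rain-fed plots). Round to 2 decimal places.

risk, irrigated plots = 31/150 = 0.2067
risk, rain-fed plots = 22/200 = 0.1100
RR = 0.2067 / 0.1100 = 1.88

RR = 1.88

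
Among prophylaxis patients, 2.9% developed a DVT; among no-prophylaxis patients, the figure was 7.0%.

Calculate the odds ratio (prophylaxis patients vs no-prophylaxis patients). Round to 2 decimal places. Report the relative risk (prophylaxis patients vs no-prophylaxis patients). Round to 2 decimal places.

OR = 0.40; RR = 0.41

odds, prophylaxis patients = 0.02900/0.97100 = 0.02987
odds, no-prophylaxis patients = 0.07000/0.93000 = 0.07527
OR = 0.02987 / 0.07527 = 0.40
RR = 0.02900 / 0.07000 = 0.41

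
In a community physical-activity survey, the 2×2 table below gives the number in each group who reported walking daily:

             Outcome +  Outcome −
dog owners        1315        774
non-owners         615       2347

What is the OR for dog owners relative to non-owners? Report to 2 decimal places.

OR = (1315 × 2347) / (774 × 615) = 3086305/476010 ≈ 6.48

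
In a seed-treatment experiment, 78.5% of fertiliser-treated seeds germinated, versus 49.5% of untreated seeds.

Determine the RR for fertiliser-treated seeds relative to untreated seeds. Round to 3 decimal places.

RR = 0.7850 / 0.4950 = 1.586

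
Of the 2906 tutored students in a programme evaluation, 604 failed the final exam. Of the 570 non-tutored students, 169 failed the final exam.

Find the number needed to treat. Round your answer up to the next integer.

NNT = 12

risk, tutored students = 604/2906 = 0.207846
risk, non-tutored students = 169/570 = 0.296491
absolute risk difference = 0.088645
1 / 0.088645 = 11.281 → round up → 12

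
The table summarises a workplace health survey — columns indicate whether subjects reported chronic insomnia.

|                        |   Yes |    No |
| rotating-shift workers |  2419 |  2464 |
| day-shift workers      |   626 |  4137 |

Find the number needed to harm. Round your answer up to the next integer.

risk, rotating-shift workers = 2419/4883 = 0.495392
risk, day-shift workers = 626/4763 = 0.131430
absolute risk difference = 0.363962
1 / 0.363962 = 2.748 → round up → 3

3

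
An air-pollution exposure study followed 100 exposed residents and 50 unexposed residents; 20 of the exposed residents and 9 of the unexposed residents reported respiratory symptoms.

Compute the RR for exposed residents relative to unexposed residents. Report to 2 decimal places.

risk, exposed residents = 20/100 = 0.2000
risk, unexposed residents = 9/50 = 0.1800
RR = 0.2000 / 0.1800 = 1.11

RR: 1.11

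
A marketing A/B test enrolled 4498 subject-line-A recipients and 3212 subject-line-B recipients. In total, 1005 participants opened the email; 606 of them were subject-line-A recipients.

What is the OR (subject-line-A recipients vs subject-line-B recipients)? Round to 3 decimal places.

subject-line-A recipients without the outcome: 4498 − 606 = 3892
subject-line-B recipients with the outcome: 1005 − 606 = 399
subject-line-B recipients without the outcome: 3212 − 399 = 2813
OR = (606 × 2813) / (3892 × 399) = 1704678/1552908 ≈ 1.098

OR: 1.098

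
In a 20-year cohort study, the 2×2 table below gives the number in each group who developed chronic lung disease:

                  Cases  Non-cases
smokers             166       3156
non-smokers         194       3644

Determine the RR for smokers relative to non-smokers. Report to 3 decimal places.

RR: 0.989

risk, smokers = 166/3322 = 0.04997
risk, non-smokers = 194/3838 = 0.05055
RR = 0.04997 / 0.05055 = 0.989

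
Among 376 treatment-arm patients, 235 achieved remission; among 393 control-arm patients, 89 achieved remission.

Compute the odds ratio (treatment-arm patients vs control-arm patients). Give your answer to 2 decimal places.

odds, treatment-arm patients = 235/141 = 1.6667
odds, control-arm patients = 89/304 = 0.2928
OR = 1.6667 / 0.2928 = 5.69

5.69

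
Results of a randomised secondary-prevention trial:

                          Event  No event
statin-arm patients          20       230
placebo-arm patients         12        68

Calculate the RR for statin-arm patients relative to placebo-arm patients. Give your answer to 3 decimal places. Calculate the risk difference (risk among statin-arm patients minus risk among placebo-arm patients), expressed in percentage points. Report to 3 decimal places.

RR = 0.533; RD = -7.000

risk, statin-arm patients = 20/250 = 0.0800
risk, placebo-arm patients = 12/80 = 0.1500
RR = 0.0800 / 0.1500 = 0.533
risk difference = 0.0800 − 0.1500 = -0.0700 → -7.000 percentage points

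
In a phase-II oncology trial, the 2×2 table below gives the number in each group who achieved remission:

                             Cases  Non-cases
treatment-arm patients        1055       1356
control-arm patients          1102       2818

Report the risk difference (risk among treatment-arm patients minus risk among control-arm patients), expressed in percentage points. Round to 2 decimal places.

risk, treatment-arm patients = 1055/2411 = 0.4376
risk, control-arm patients = 1102/3920 = 0.2811
risk difference = 0.4376 − 0.2811 = 0.1565 → 15.65 percentage points

RD: 15.65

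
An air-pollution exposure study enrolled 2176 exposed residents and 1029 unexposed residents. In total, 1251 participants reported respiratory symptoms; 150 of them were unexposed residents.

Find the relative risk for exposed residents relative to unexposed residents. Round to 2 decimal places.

exposed residents with the outcome: 1251 − 150 = 1101
exposed residents without the outcome: 2176 − 1101 = 1075
unexposed residents without the outcome: 1029 − 150 = 879
risk, exposed residents = 1101/2176 = 0.5060
risk, unexposed residents = 150/1029 = 0.1458
RR = 0.5060 / 0.1458 = 3.47

RR: 3.47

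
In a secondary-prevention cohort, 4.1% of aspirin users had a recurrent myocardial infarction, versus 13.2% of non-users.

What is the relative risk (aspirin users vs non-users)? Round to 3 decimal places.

RR = 0.04100 / 0.13200 = 0.311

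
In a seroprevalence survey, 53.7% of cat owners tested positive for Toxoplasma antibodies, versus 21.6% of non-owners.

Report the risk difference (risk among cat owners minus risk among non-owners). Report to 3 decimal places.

risk difference = 0.5370 − 0.2160 = 0.321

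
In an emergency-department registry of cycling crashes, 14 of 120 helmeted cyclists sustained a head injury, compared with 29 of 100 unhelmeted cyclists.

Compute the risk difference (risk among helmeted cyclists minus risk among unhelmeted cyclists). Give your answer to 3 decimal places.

RD = -0.173

risk, helmeted cyclists = 14/120 = 0.1167
risk, unhelmeted cyclists = 29/100 = 0.2900
risk difference = 0.1167 − 0.2900 = -0.173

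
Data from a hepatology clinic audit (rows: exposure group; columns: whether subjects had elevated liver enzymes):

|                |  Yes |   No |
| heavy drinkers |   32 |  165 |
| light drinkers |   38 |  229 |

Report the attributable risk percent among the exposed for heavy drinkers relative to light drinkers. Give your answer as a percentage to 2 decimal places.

risk, heavy drinkers = 32/197 = 0.1624
risk, light drinkers = 38/267 = 0.1423
AR% = (0.1624 − 0.1423) / 0.1624 = 0.1238 → 12.38%

AR%: 12.38%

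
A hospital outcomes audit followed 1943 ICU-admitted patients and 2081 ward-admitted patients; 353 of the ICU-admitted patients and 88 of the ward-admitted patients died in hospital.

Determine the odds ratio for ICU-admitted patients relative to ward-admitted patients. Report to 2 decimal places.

OR = (353 × 1993) / (1590 × 88) = 703529/139920 ≈ 5.03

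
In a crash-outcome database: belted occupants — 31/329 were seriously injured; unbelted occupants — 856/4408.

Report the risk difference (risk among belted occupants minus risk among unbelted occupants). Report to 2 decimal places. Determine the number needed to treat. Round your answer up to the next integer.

RD = -0.10; NNT = 11

risk, belted occupants = 31/329 = 0.0942
risk, unbelted occupants = 856/4408 = 0.1942
risk difference = 0.0942 − 0.1942 = -0.10
absolute risk difference = 0.099967
1 / 0.099967 = 10.003 → round up → 11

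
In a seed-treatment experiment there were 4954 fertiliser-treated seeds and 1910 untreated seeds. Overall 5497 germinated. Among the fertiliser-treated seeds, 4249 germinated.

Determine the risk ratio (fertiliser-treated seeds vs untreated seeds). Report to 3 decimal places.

1.313

fertiliser-treated seeds without the outcome: 4954 − 4249 = 705
untreated seeds with the outcome: 5497 − 4249 = 1248
untreated seeds without the outcome: 1910 − 1248 = 662
risk, fertiliser-treated seeds = 4249/4954 = 0.8577
risk, untreated seeds = 1248/1910 = 0.6534
RR = 0.8577 / 0.6534 = 1.313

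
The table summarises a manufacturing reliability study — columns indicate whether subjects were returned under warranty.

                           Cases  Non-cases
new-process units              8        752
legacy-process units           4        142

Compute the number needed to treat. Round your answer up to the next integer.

NNT: 60

risk, new-process units = 8/760 = 0.010526
risk, legacy-process units = 4/146 = 0.027397
absolute risk difference = 0.016871
1 / 0.016871 = 59.273 → round up → 60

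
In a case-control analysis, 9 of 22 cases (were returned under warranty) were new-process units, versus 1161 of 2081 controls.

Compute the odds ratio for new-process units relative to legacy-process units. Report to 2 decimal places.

odds, new-process units = 9/1161 = 0.00775
odds, legacy-process units = 13/920 = 0.01413
OR = 0.00775 / 0.01413 = 0.55

OR = 0.55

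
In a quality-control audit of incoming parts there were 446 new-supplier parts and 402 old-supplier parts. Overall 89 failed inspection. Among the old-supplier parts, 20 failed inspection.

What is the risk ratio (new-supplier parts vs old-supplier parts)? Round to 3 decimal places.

RR ≈ 3.110

new-supplier parts with the outcome: 89 − 20 = 69
new-supplier parts without the outcome: 446 − 69 = 377
old-supplier parts without the outcome: 402 − 20 = 382
risk, new-supplier parts = 69/446 = 0.15471
risk, old-supplier parts = 20/402 = 0.04975
RR = 0.15471 / 0.04975 = 3.110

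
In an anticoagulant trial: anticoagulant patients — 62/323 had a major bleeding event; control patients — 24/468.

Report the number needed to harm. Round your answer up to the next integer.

NNH = 8

risk, anticoagulant patients = 62/323 = 0.191950
risk, control patients = 24/468 = 0.051282
absolute risk difference = 0.140668
1 / 0.140668 = 7.109 → round up → 8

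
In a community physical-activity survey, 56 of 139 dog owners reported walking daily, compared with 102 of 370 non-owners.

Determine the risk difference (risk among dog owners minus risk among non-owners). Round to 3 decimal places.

RD ≈ 0.127

risk, dog owners = 56/139 = 0.4029
risk, non-owners = 102/370 = 0.2757
risk difference = 0.4029 − 0.2757 = 0.127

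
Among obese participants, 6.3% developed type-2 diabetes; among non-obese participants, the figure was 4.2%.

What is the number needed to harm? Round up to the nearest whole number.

absolute risk difference = 0.021000
1 / 0.021000 = 47.619 → round up → 48

48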